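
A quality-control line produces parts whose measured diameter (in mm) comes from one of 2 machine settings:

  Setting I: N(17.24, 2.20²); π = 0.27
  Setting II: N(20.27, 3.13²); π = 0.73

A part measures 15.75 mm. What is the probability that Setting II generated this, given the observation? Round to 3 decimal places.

0.457

Apply Bayes' rule: the posterior for each component is proportional to its prior times its likelihood at x.
Component likelihoods at x = 15.75 mm:
  p_I = (1/(2.20·√(2π)))·exp(−(15.75−17.24)²/(2·2.20²)) = 0.181337·exp(-0.22935) = 0.144172
  p_II = (1/(3.13·√(2π)))·exp(−(15.75−20.27)²/(2·3.13²)) = 0.127458·exp(-1.04270) = 0.0449291
Weight by the priors:
  P(Z=I)·p_I = 0.27 × 0.144172 = 0.0389266
  P(Z=II)·p_II = 0.73 × 0.0449291 = 0.0327983
Normaliser: 0.0389266 + 0.0327983 = 0.0717248
Responsibility of Setting II: 0.0327983 / 0.0717248 ≈ 0.457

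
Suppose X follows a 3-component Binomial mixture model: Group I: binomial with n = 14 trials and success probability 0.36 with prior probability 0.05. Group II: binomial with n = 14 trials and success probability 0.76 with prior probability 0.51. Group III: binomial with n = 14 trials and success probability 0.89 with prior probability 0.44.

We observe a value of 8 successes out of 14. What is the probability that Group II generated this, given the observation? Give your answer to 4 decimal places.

0.8947

Apply Bayes' rule: the posterior for each component is proportional to its prior times its likelihood at x.
Component likelihoods at x = 8 successes out of 14:
  L_I = C(14,8)·0.36^8·0.64^6 = 3003·0.000282111·0.0687195 = 0.0582177
  L_II = C(14,8)·0.76^8·0.24^6 = 3003·0.111303·0.000191103 = 0.0638751
  L_III = C(14,8)·0.89^8·0.11^6 = 3003·0.393659·1.77156e-06 = 0.00209426
Weight by the priors:
  P(Z=I)·L_I = 0.05 × 0.0582177 = 0.00291089
  P(Z=II)·L_II = 0.51 × 0.0638751 = 0.0325763
  P(Z=III)·L_III = 0.44 × 0.00209426 = 0.000921476
Marginal: 0.00291089 + 0.0325763 + 0.000921476 = 0.0364087
P(Group II | the observation) ≈ 0.8947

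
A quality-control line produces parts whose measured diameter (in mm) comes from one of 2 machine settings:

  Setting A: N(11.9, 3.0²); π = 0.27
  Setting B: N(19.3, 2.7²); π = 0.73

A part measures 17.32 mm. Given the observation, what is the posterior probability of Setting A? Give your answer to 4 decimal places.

Posterior ∝ prior × likelihood, so P(k | x) ∝ π_k f_k(x); normalise over all components.
Component likelihoods at x = 17.32 mm:
  L_A = (1/(3.0·√(2π)))·exp(−(17.32−11.9)²/(2·3.0²)) = 0.132981·exp(-1.63202) = 0.0260022
  L_B = (1/(2.7·√(2π)))·exp(−(17.32−19.3)²/(2·2.7²)) = 0.147756·exp(-0.26889) = 0.11292
Multiply by the mixture weights:
  π_A·L_A = 0.27 × 0.0260022 = 0.0070206
  π_B·L_B = 0.73 × 0.11292 = 0.0824313
Denominator: 0.0070206 + 0.0824313 = 0.0894519
So the posterior for Setting A is 0.0070206 / 0.0894519 ≈ 0.0785.

0.0785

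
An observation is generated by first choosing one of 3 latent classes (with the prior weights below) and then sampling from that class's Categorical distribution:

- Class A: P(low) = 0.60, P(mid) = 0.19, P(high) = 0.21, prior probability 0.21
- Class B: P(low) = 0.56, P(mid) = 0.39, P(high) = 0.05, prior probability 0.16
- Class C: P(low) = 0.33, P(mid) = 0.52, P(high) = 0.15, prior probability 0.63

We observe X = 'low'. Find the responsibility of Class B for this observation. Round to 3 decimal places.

The responsibility of component k is P(Z=k) f_k(x) divided by Σ_j P(Z=j) f_j(x).
Evaluate each component's likelihood at the observed value:
  p_A = P(low | comp) = 0.60
  p_B = P(low | comp) = 0.56
  p_C = P(low | comp) = 0.33
Multiply by the mixture weights:
  P(Z=A)·p_A = 0.21 × 0.6 = 0.126
  P(Z=B)·p_B = 0.16 × 0.56 = 0.0896
  P(Z=C)·p_C = 0.63 × 0.33 = 0.2079
Normaliser: 0.126 + 0.0896 + 0.2079 = 0.4235
Responsibility of Class B: 0.0896 / 0.4235 ≈ 0.212

0.212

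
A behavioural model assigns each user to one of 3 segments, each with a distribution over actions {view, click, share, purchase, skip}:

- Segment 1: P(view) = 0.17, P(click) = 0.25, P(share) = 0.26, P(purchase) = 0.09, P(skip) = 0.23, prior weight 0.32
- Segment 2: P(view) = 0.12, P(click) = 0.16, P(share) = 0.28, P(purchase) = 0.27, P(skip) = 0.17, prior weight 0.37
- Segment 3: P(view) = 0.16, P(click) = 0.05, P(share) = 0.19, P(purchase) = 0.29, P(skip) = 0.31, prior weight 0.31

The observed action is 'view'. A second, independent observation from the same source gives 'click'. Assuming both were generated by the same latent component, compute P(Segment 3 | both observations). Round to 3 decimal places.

P(component k | x) = P(Z=k)·f_k(x) / marginal(x), where marginal(x) = Σ_j P(Z=j)·f_j(x).
Since both observations come from the same component, the likelihood for component k is f_k(x₁)·f_k(x₂).
  f_1 = [P(view | comp) = 0.17] × [0.25] = 0.0425
  f_2 = [P(view | comp) = 0.12] × [0.16] = 0.0192
  f_3 = [P(view | comp) = 0.16] × [0.05] = 0.008
Weight by the priors:
  P(Z=1)·f_1 = 0.32 × 0.0425 = 0.0136
  P(Z=2)·f_2 = 0.37 × 0.0192 = 0.007104
  P(Z=3)·f_3 = 0.31 × 0.008 = 0.00248
Denominator: 0.0136 + 0.007104 + 0.00248 = 0.023184
P(Segment 3 | x₁, x₂) ≈ 0.107

0.107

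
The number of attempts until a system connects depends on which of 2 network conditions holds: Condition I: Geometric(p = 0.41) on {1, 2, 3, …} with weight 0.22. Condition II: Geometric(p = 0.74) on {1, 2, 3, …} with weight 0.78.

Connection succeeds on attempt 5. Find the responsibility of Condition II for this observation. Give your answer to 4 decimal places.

Apply Bayes' rule: the posterior for each component is proportional to its prior times its likelihood at x.
Geometric probabilities:
  p_I = 0.0496812
  p_II = 0.00338162
Multiply by the mixture weights:
  w_I·p_I = 0.22 × 0.0496812 = 0.0109299
  w_II·p_II = 0.78 × 0.00338162 = 0.00263767
Evidence: 0.0109299 + 0.00263767 = 0.0135675
So the posterior for Condition II is 0.00263767 / 0.0135675 ≈ 0.1944.

0.1944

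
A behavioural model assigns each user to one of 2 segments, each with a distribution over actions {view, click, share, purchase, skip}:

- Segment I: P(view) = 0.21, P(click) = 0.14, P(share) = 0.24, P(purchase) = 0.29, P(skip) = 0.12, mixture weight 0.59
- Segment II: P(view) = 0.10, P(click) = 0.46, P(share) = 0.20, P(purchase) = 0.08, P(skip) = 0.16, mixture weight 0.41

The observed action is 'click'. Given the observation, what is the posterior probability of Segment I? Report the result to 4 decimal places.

The responsibility of component k is π_k f_k(x) divided by Σ_j π_j f_j(x).
Categorical probabilities:
  p_I = P(click | comp) = 0.14
  p_II = P(click | comp) = 0.46
Unnormalised posteriors:
  π_I·p_I = 0.59 × 0.14 = 0.0826
  π_II·p_II = 0.41 × 0.46 = 0.1886
Evidence: 0.0826 + 0.1886 = 0.2712
P(Segment I | 'click') = 0.0826 / 0.2712 ≈ 0.3046

0.3046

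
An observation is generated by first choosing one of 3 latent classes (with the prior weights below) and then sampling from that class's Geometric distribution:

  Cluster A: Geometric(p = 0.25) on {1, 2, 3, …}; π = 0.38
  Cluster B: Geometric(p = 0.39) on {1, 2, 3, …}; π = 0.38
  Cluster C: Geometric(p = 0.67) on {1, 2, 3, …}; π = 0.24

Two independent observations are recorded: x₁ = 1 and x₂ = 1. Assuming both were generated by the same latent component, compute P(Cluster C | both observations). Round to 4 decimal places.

By Bayes' theorem, P(k | x) = w_k f_k(x) / Σ_j w_j f_j(x).
Since both observations come from the same component, the likelihood for component k is f_k(x₁)·f_k(x₂).
  f_A = [0.25] × [0.25] = 0.0625
  f_B = [0.39] × [0.39] = 0.1521
  f_C = [0.67] × [0.67] = 0.4489
Unnormalised posteriors:
  w_A·f_A = 0.38 × 0.0625 = 0.02375
  w_B·f_B = 0.38 × 0.1521 = 0.057798
  w_C·f_C = 0.24 × 0.4489 = 0.107736
Denominator: 0.02375 + 0.057798 + 0.107736 = 0.189284
P(Cluster C | x) = 0.107736 / 0.189284 ≈ 0.5692

0.5692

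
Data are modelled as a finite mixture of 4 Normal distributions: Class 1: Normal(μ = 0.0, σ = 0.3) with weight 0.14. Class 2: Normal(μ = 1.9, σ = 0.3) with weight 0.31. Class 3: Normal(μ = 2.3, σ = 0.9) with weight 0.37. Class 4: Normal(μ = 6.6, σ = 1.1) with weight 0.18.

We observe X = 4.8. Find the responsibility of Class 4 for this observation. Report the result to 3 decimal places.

0.832

Posterior ∝ prior × likelihood, so P(k | x) ∝ w_k f_k(x); normalise over all components.
Evaluate each component's likelihood at the observed value:
  L_1 = (1/(0.3·√(2π)))·exp(−(4.8−0.0)²/(2·0.3²)) = 1.329808·exp(-128.00000) = 3.42054e-56
  L_2 = (1/(0.3·√(2π)))·exp(−(4.8−1.9)²/(2·0.3²)) = 1.329808·exp(-46.72222) = 6.8012e-21
  L_3 = (1/(0.9·√(2π)))·exp(−(4.8−2.3)²/(2·0.9²)) = 0.443269·exp(-3.85802) = 0.00935726
  L_4 = (1/(1.1·√(2π)))·exp(−(4.8−6.6)²/(2·1.1²)) = 0.362675·exp(-1.33884) = 0.0950748
Prior × likelihood for each component:
  w_1·L_1 = 0.14 × 3.42054e-56 = 4.78876e-57
  w_2·L_2 = 0.31 × 6.8012e-21 = 2.10837e-21
  w_3·L_3 = 0.37 × 0.00935726 = 0.00346219
  w_4·L_4 = 0.18 × 0.0950748 = 0.0171135
Normaliser: 4.78876e-57 + 2.10837e-21 + 0.00346219 + 0.0171135 = 0.0205756
So the posterior for Class 4 is 0.0171135 / 0.0205756 ≈ 0.832.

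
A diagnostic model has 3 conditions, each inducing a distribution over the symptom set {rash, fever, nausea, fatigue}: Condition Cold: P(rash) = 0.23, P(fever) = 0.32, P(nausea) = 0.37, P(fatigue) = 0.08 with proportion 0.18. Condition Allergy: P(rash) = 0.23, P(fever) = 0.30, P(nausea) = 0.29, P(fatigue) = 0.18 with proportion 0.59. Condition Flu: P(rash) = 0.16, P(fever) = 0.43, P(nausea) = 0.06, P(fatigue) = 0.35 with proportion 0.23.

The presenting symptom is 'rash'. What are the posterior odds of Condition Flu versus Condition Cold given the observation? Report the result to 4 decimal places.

0.8889

The posterior odds equal the prior odds times the likelihood ratio: (w_i/w_j)·(f_i(x)/f_j(x)).
Component likelihoods at x = 'rash':
  f_Cold = P(rash | comp) = 0.23
  f_Allergy = P(rash | comp) = 0.23
  f_Flu = P(rash | comp) = 0.16
Odds = (0.23/0.18) × (0.16/0.23) = 1.27778 × 0.695652 ≈ 0.8889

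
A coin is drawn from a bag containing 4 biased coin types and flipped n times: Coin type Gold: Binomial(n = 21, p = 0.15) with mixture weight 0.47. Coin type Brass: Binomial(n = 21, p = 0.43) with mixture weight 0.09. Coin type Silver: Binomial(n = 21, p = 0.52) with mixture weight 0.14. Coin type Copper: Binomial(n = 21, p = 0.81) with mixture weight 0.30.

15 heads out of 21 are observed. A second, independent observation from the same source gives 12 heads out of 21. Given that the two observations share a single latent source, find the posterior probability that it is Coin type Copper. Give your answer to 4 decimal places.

The responsibility of component k is π_k f_k(x) divided by Σ_j π_j f_j(x).
Since both observations come from the same component, the likelihood for component k is f_k(x₁)·f_k(x₂).
  L_Gold = [8.96178e-09] × [8.83302e-06] = 7.91596e-14
  L_Brass = [0.00591273] × [0.0746] = 0.00044109
  L_Silver = [0.0364762] × [0.155401] = 0.00566845
  L_Copper = [0.10822] × [0.00756566] = 0.000818757
Weight by the priors:
  π_Gold·L_Gold = 0.47 × 7.91596e-14 = 3.7205e-14
  π_Brass·L_Brass = 0.09 × 0.00044109 = 3.96981e-05
  π_Silver·L_Silver = 0.14 × 0.00566845 = 0.000793583
  π_Copper·L_Copper = 0.30 × 0.000818757 = 0.000245627
Denominator: 3.7205e-14 + 3.96981e-05 + 0.000793583 + 0.000245627 = 0.00107891
P(Coin type Copper | x₁,x₂) = 0.000245627 / 0.00107891 ≈ 0.2277

0.2277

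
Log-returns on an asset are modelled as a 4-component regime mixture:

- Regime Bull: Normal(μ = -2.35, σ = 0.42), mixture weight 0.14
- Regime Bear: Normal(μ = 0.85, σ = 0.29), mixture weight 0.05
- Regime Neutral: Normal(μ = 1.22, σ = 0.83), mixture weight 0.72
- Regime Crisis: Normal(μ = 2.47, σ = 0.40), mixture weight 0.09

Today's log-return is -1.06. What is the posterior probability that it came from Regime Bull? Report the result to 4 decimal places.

0.1301

Posterior ∝ prior × likelihood, so P(k | x) ∝ P(Z=k) f_k(x); normalise over all components.
Evaluate each component's likelihood at the observed value:
  p_Bull = 0.00849502
  p_Bear = 5.23688e-10
  p_Neutral = 0.0110472
  p_Crisis = 1.22261e-17
Unnormalised posteriors:
  P(Z=Bull)·p_Bull = 0.14 × 0.00849502 = 0.0011893
  P(Z=Bear)·p_Bear = 0.05 × 5.23688e-10 = 2.61844e-11
  P(Z=Neutral)·p_Neutral = 0.72 × 0.0110472 = 0.00795397
  P(Z=Crisis)·p_Crisis = 0.09 × 1.22261e-17 = 1.10035e-18
Normaliser: 0.0011893 + 2.61844e-11 + 0.00795397 + 1.10035e-18 = 0.00914327
P(Regime Bull | data) ≈ 0.1301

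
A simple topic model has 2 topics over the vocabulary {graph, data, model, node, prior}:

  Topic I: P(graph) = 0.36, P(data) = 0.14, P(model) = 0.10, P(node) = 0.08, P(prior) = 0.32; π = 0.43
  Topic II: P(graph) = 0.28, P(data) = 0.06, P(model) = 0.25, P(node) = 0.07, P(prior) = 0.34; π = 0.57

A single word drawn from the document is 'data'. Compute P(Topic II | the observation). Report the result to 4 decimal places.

0.3623

P(component k | x) = w_k·f_k(x) / marginal(x), where marginal(x) = Σ_j w_j·f_j(x).
Categorical probabilities:
  f_I = P(data | comp) = 0.14
  f_II = P(data | comp) = 0.06
Unnormalised posteriors:
  w_I·f_I = 0.43 × 0.14 = 0.0602
  w_II·f_II = 0.57 × 0.06 = 0.0342
Denominator: 0.0602 + 0.0342 = 0.0944
Responsibility of Topic II: 0.0342 / 0.0944 ≈ 0.3623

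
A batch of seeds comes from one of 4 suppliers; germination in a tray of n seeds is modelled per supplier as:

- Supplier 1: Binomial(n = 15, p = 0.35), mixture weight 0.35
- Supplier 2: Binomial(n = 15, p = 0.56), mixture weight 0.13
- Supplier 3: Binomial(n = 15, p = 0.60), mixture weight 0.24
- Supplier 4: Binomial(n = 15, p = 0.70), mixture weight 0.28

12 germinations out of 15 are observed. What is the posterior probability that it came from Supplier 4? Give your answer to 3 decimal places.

P(component k | x) = π_k·f_k(x) / marginal(x), where marginal(x) = Σ_j π_j·f_j(x).
Binomial probabilities:
  f_1 = C(15,12)·0.35^12·0.65^3 = 455·3.37922e-06·0.274625 = 0.000422248
  f_2 = C(15,12)·0.56^12·0.44^3 = 455·0.000951166·0.085184 = 0.036866
  f_3 = C(15,12)·0.60^12·0.40^3 = 455·0.00217678·0.064 = 0.0633879
  f_4 = C(15,12)·0.70^12·0.30^3 = 455·0.0138413·0.027 = 0.17004
Prior × likelihood for each component:
  π_1·f_1 = 0.35 × 0.000422248 = 0.000147787
  π_2·f_2 = 0.13 × 0.036866 = 0.00479258
  π_3·f_3 = 0.24 × 0.0633879 = 0.0152131
  π_4·f_4 = 0.28 × 0.17004 = 0.0476113
Evidence: 0.000147787 + 0.00479258 + 0.0152131 + 0.0476113 = 0.0677647
P(Supplier 4 | the observation) = 0.0476113 / 0.0677647 ≈ 0.703

0.703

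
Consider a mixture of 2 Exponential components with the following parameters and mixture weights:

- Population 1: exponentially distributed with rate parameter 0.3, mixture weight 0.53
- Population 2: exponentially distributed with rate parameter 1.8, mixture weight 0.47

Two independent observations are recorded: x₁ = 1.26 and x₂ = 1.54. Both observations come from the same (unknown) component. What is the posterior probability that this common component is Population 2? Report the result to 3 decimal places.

Apply Bayes' rule: the posterior for each component is proportional to its prior times its likelihood at x.
Since both observations come from the same component, the likelihood for component k is f_k(x₁)·f_k(x₂).
  L_1 = [0.3·e^(−0.3·1.26) = 0.3·e^(−0.3780) = 0.205569] × [0.189007] = 0.0388539
  L_2 = [1.8·e^(−1.8·1.26) = 1.8·e^(−2.2680) = 0.186334] × [0.112566] = 0.0209749
Weight by the priors:
  P(Z=1)·L_1 = 0.53 × 0.0388539 = 0.0205926
  P(Z=2)·L_2 = 0.47 × 0.0209749 = 0.00985822
Evidence: 0.0205926 + 0.00985822 = 0.0304508
P(Population 2 | data) ≈ 0.324

0.324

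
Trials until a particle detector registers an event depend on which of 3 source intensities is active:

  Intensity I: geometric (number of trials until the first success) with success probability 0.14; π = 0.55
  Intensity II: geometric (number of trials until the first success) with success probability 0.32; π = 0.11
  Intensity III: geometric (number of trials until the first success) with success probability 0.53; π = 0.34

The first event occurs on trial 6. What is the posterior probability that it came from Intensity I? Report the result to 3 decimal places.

Posterior ∝ prior × likelihood, so P(k | x) ∝ P(Z=k) f_k(x); normalise over all components.
Evaluate each component's likelihood at the observed value:
  L_I = 0.14·(1−0.14)^5 = 0.14·0.470427 = 0.0658598
  L_II = 0.32·(1−0.32)^5 = 0.32·0.145393 = 0.0465259
  L_III = 0.53·(1−0.53)^5 = 0.53·0.0229345 = 0.0121553
Weight by the priors:
  P(Z=I)·L_I = 0.55 × 0.0658598 = 0.0362229
  P(Z=II)·L_II = 0.11 × 0.0465259 = 0.00511785
  P(Z=III)·L_III = 0.34 × 0.0121553 = 0.0041328
Sum: 0.0362229 + 0.00511785 + 0.0041328 = 0.0454735
P(Intensity I | 6) ≈ 0.797

0.797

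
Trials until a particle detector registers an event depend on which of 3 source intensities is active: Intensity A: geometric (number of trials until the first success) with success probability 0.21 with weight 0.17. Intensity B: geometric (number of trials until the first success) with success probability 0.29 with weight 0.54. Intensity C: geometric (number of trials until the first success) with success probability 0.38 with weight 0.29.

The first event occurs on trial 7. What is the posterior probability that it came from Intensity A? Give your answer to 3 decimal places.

0.248

P(component k | x) = w_k·f_k(x) / marginal(x), where marginal(x) = Σ_j w_j·f_j(x).
Evaluate each component's likelihood at the observed value:
  L_A = 0.21·(1−0.21)^6 = 0.21·0.243087 = 0.0510484
  L_B = 0.29·(1−0.29)^6 = 0.29·0.1281 = 0.0371491
  L_C = 0.38·(1−0.38)^6 = 0.38·0.0568002 = 0.0215841
Weight by the priors:
  w_A·L_A = 0.17 × 0.0510484 = 0.00867822
  w_B·L_B = 0.54 × 0.0371491 = 0.0200605
  w_C·L_C = 0.29 × 0.0215841 = 0.00625939
Sum: 0.00867822 + 0.0200605 + 0.00625939 = 0.0349981
P(Intensity A | 7) ≈ 0.248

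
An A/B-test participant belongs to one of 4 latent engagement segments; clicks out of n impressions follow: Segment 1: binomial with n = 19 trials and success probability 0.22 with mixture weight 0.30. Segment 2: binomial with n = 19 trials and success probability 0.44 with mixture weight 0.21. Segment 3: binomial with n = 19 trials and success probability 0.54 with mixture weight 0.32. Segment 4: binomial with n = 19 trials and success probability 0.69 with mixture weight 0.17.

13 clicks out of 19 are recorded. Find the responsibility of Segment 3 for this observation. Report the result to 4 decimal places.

Posterior ∝ prior × likelihood, so P(k | x) ∝ π_k f_k(x); normalise over all components.
Component likelihoods at x = 13 clicks out of 19:
  L_1 = 1.728e-05
  L_2 = 0.0193863
  L_3 = 0.085339
  L_4 = 0.193504
Weight by the priors:
  π_1·L_1 = 0.30 × 1.728e-05 = 5.18401e-06
  π_2·L_2 = 0.21 × 0.0193863 = 0.00407112
  π_3·L_3 = 0.32 × 0.085339 = 0.0273085
  π_4·L_4 = 0.17 × 0.193504 = 0.0328957
Marginal: 5.18401e-06 + 0.00407112 + 0.0273085 + 0.0328957 = 0.0642805
Responsibility of Segment 3: 0.0273085 / 0.0642805 ≈ 0.4248

0.4248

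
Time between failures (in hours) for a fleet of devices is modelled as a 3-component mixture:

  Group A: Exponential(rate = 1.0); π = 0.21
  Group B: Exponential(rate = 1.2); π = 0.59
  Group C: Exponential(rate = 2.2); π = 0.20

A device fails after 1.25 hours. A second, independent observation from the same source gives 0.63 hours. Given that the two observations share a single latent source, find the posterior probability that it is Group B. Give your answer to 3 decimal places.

0.652

P(component k | x) = w_k·f_k(x) / marginal(x), where marginal(x) = Σ_j w_j·f_j(x).
Since both observations come from the same component, the likelihood for component k is f_k(x₁)·f_k(x₂).
  L_A = [1.0·e^(−1.0·1.25) = 1.0·e^(−1.2500) = 0.286505] × [0.532592] = 0.15259
  L_B = [1.2·e^(−1.2·1.25) = 1.2·e^(−1.5000) = 0.267756] × [0.563449] = 0.150867
  L_C = [2.2·e^(−2.2·1.25) = 2.2·e^(−2.7500) = 0.140641] × [0.550162] = 0.0773755
Multiply by the mixture weights:
  w_A·L_A = 0.21 × 0.15259 = 0.0320439
  w_B·L_B = 0.59 × 0.150867 = 0.0890115
  w_C·L_C = 0.20 × 0.0773755 = 0.0154751
Sum: 0.0320439 + 0.0890115 + 0.0154751 = 0.136531
So the posterior for Group B is 0.0890115 / 0.136531 ≈ 0.652.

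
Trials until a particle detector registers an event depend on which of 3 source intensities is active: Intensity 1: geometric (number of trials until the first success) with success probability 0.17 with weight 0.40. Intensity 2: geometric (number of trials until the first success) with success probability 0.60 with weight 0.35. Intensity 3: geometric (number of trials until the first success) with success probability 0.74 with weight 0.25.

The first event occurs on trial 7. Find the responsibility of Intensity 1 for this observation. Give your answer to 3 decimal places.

Posterior ∝ prior × likelihood, so P(k | x) ∝ π_k f_k(x); normalise over all components.
Geometric probabilities:
  L_1 = 0.17·(1−0.17)^6 = 0.17·0.32694 = 0.0555799
  L_2 = 0.60·(1−0.60)^6 = 0.60·0.004096 = 0.0024576
  L_3 = 0.74·(1−0.74)^6 = 0.74·0.000308916 = 0.000228598
Weight by the priors:
  π_1·L_1 = 0.40 × 0.0555799 = 0.0222319
  π_2·L_2 = 0.35 × 0.0024576 = 0.00086016
  π_3·L_3 = 0.25 × 0.000228598 = 5.71494e-05
Marginal: 0.0222319 + 0.00086016 + 5.71494e-05 = 0.0231493
P(Intensity 1 | x) ≈ 0.960

0.960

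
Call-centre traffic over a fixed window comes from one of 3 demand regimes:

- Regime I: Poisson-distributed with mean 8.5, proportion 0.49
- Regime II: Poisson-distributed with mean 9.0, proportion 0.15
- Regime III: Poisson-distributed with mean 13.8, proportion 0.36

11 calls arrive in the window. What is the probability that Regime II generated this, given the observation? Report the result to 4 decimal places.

0.1654

The responsibility of component k is P(Z=k) f_k(x) divided by Σ_j P(Z=j) f_j(x).
Component likelihoods at x = 11 calls:
  p_I = 0.0853001
  p_II = 0.0970201
  p_III = 0.0879529
Weight by the priors:
  P(Z=I)·p_I = 0.49 × 0.0853001 = 0.041797
  P(Z=II)·p_II = 0.15 × 0.0970201 = 0.014553
  P(Z=III)·p_III = 0.36 × 0.0879529 = 0.0316631
Marginal: 0.041797 + 0.014553 + 0.0316631 = 0.0880131
P(Regime II | 11 calls) = 0.014553 / 0.0880131 ≈ 0.1654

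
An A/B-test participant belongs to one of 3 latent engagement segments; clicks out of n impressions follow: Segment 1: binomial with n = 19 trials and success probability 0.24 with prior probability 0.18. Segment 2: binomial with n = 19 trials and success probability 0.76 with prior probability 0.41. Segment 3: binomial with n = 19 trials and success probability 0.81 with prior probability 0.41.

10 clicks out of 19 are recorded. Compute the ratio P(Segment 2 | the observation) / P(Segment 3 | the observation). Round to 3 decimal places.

4.329

The posterior odds equal the prior odds times the likelihood ratio: (π_i/π_j)·(f_i(x)/f_j(x)).
Component likelihoods at x = 10 clicks out of 19:
  L_1 = C(19,10)·0.24^10·0.76^9 = 92378·6.34034e-07·0.0845906 = 0.00495454
  L_2 = C(19,10)·0.76^10·0.24^9 = 92378·0.0642889·2.64181e-06 = 0.0156894
  L_3 = C(19,10)·0.81^10·0.19^9 = 92378·0.121577·3.22688e-07 = 0.00362411
Odds = (0.41/0.41) × (0.0156894/0.00362411) = 1 × 4.32917 ≈ 4.329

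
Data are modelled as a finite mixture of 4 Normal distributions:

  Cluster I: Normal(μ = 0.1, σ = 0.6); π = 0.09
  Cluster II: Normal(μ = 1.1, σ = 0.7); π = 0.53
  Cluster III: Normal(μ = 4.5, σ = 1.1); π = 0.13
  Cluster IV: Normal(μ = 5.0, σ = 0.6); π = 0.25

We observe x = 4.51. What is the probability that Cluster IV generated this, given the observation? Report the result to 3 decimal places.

0.716

The responsibility of component k is π_k f_k(x) divided by Σ_j π_j f_j(x).
Component likelihoods at x = 4.51:
  p_I = (1/(0.6·√(2π)))·exp(−(4.51−0.1)²/(2·0.6²)) = 0.664904·exp(-27.01125) = 1.23573e-12
  p_II = (1/(0.7·√(2π)))·exp(−(4.51−1.1)²/(2·0.7²)) = 0.569918·exp(-11.86541) = 4.00618e-06
  p_III = (1/(1.1·√(2π)))·exp(−(4.51−4.5)²/(2·1.1²)) = 0.362675·exp(-0.00004) = 0.36266
  p_IV = (1/(0.6·√(2π)))·exp(−(4.51−5.0)²/(2·0.6²)) = 0.664904·exp(-0.33347) = 0.476358
Weight by the priors:
  π_I·p_I = 0.09 × 1.23573e-12 = 1.11215e-13
  π_II·p_II = 0.53 × 4.00618e-06 = 2.12328e-06
  π_III·p_III = 0.13 × 0.36266 = 0.0471458
  π_IV·p_IV = 0.25 × 0.476358 = 0.11909
Denominator: 1.11215e-13 + 2.12328e-06 + 0.0471458 + 0.11909 = 0.166237
Responsibility of Cluster IV: 0.11909 / 0.166237 ≈ 0.716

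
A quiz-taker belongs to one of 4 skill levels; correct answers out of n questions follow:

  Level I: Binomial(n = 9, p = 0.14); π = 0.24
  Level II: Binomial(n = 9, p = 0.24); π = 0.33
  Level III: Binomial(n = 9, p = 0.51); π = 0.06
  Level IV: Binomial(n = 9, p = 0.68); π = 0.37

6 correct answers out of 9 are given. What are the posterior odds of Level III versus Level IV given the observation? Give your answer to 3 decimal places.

0.104

The posterior odds equal the prior odds times the likelihood ratio: (π_i/π_j)·(f_i(x)/f_j(x)).
Binomial probabilities:
  p_I = C(9,6)·0.14^6·0.86^3 = 84·7.52954e-06·0.636056 = 0.000402293
  p_II = C(9,6)·0.24^6·0.76^3 = 84·0.000191103·0.438976 = 0.00704673
  p_III = C(9,6)·0.51^6·0.49^3 = 84·0.0175963·0.117649 = 0.173896
  p_IV = C(9,6)·0.68^6·0.32^3 = 84·0.0988675·0.032768 = 0.272134
0.0104337 / 0.10069 ≈ 0.104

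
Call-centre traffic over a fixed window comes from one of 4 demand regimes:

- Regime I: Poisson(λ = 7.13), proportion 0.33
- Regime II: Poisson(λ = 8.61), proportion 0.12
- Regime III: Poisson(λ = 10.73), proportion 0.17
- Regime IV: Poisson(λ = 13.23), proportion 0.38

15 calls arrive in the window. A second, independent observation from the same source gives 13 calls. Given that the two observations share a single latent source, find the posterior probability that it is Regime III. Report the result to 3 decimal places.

0.155

Apply Bayes' rule: the posterior for each component is proportional to its prior times its likelihood at x.
Since both observations come from the same component, the likelihood for component k is f_k(x₁)·f_k(x₂).
  L_I = [e^(−7.13)·7.13^15/15! = 0.0038311] × [0.0158257] = 6.063e-05
  L_II = [e^(−8.61)·8.61^15/15! = 0.0147663] × [0.0418297] = 0.000617671
  L_III = [e^(−10.73)·10.73^15/15! = 0.0481411] × [0.0878084] = 0.0042272
  L_IV = [e^(−13.23)·13.23^15/15! = 0.0914497] × [0.109719] = 0.0100338
Prior × likelihood for each component:
  π_I·L_I = 0.33 × 6.063e-05 = 2.00079e-05
  π_II·L_II = 0.12 × 0.000617671 = 7.41205e-05
  π_III·L_III = 0.17 × 0.0042272 = 0.000718624
  π_IV·L_IV = 0.38 × 0.0100338 = 0.00381283
Normaliser: 2.00079e-05 + 7.41205e-05 + 0.000718624 + 0.00381283 = 0.00462558
So the posterior for Regime III is 0.000718624 / 0.00462558 ≈ 0.155.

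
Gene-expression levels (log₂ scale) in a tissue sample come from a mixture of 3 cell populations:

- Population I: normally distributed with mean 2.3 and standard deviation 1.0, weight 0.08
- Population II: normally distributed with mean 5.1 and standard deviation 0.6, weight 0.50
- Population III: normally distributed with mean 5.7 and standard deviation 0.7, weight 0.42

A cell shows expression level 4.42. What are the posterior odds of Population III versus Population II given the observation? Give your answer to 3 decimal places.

0.257

The posterior odds equal the prior odds times the likelihood ratio: (P(Z=i)/P(Z=j))·(f_i(x)/f_j(x)).
Component likelihoods at x = 4.42:
  f_I = (1/(1.0·√(2π)))·exp(−(4.42−2.3)²/(2·1.0²)) = 0.398942·exp(-2.24720) = 0.0421661
  f_II = (1/(0.6·√(2π)))·exp(−(4.42−5.1)²/(2·0.6²)) = 0.664904·exp(-0.64222) = 0.34982
  f_III = (1/(0.7·√(2π)))·exp(−(4.42−5.7)²/(2·0.7²)) = 0.569918·exp(-1.67184) = 0.107088
0.0449771 / 0.17491 ≈ 0.257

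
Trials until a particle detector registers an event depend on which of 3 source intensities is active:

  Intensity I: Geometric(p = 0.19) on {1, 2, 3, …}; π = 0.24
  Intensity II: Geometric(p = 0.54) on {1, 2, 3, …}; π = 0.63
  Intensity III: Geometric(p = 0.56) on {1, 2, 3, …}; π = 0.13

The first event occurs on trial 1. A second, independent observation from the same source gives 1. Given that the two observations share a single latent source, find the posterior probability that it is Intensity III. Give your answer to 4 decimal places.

0.1749

P(component k | x) = P(Z=k)·f_k(x) / marginal(x), where marginal(x) = Σ_j P(Z=j)·f_j(x).
Since both observations come from the same component, the likelihood for component k is f_k(x₁)·f_k(x₂).
  f_I = [0.19·(1−0.19)^0 = 0.19·1 = 0.19] × [0.19] = 0.0361
  f_II = [0.54·(1−0.54)^0 = 0.54·1 = 0.54] × [0.54] = 0.2916
  f_III = [0.56·(1−0.56)^0 = 0.56·1 = 0.56] × [0.56] = 0.3136
Weight by the priors:
  P(Z=I)·f_I = 0.24 × 0.0361 = 0.008664
  P(Z=II)·f_II = 0.63 × 0.2916 = 0.183708
  P(Z=III)·f_III = 0.13 × 0.3136 = 0.040768
Denominator: 0.008664 + 0.183708 + 0.040768 = 0.23314
P(Intensity III | x₁, x₂) ≈ 0.1749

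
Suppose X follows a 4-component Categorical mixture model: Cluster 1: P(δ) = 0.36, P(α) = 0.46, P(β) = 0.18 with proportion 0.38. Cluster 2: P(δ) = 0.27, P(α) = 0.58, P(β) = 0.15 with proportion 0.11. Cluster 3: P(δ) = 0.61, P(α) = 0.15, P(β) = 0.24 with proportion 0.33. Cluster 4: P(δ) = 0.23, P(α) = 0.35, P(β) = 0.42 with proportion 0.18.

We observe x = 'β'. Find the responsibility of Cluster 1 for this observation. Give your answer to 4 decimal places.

0.2854

Apply Bayes' rule: the posterior for each component is proportional to its prior times its likelihood at x.
Evaluate each component's likelihood at the observed value:
  f_1 = 0.18
  f_2 = 0.15
  f_3 = 0.24
  f_4 = 0.42
Prior × likelihood for each component:
  P(Z=1)·f_1 = 0.38 × 0.18 = 0.0684
  P(Z=2)·f_2 = 0.11 × 0.15 = 0.0165
  P(Z=3)·f_3 = 0.33 × 0.24 = 0.0792
  P(Z=4)·f_4 = 0.18 × 0.42 = 0.0756
Denominator: 0.0684 + 0.0165 + 0.0792 + 0.0756 = 0.2397
P(Cluster 1 | data) = 0.0684 / 0.2397 ≈ 0.2854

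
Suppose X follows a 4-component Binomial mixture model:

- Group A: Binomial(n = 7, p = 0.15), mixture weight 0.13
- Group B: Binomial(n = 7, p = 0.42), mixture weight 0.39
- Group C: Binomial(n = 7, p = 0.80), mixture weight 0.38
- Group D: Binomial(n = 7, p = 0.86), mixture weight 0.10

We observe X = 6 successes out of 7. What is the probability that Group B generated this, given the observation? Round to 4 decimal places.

0.0463

The responsibility of component k is π_k f_k(x) divided by Σ_j π_j f_j(x).
Binomial probabilities:
  L_A = 6.77742e-05
  L_B = 0.0222855
  L_C = 0.367002
  L_D = 0.396476
Weight by the priors:
  π_A·L_A = 0.13 × 6.77742e-05 = 8.81065e-06
  π_B·L_B = 0.39 × 0.0222855 = 0.00869133
  π_C·L_C = 0.38 × 0.367002 = 0.139461
  π_D·L_D = 0.10 × 0.396476 = 0.0396476
Sum: 8.81065e-06 + 0.00869133 + 0.139461 + 0.0396476 = 0.187808
P(Group B | data) ≈ 0.0463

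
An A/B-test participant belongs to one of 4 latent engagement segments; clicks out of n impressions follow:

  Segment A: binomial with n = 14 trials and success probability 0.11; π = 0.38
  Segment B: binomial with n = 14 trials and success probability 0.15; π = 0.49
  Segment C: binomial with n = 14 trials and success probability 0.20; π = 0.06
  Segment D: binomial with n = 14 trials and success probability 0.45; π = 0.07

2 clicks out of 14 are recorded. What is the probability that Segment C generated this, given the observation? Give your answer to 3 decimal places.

P(component k | x) = P(Z=k)·f_k(x) / marginal(x), where marginal(x) = Σ_j P(Z=j)·f_j(x).
Binomial probabilities:
  f_A = C(14,2)·0.11^2·0.89^12 = 91·0.0121·0.24699 = 0.271961
  f_B = C(14,2)·0.15^2·0.85^12 = 91·0.0225·0.142242 = 0.29124
  f_C = C(14,2)·0.20^2·0.80^12 = 91·0.04·0.0687195 = 0.250139
  f_D = C(14,2)·0.45^2·0.55^12 = 91·0.2025·0.000766218 = 0.0141195
Multiply by the mixture weights:
  P(Z=A)·f_A = 0.38 × 0.271961 = 0.103345
  P(Z=B)·f_B = 0.49 × 0.29124 = 0.142708
  P(Z=C)·f_C = 0.06 × 0.250139 = 0.0150083
  P(Z=D)·f_D = 0.07 × 0.0141195 = 0.000988364
Normaliser: 0.103345 + 0.142708 + 0.0150083 + 0.000988364 = 0.26205
P(Segment C | 2 clicks out of 14) ≈ 0.057

0.057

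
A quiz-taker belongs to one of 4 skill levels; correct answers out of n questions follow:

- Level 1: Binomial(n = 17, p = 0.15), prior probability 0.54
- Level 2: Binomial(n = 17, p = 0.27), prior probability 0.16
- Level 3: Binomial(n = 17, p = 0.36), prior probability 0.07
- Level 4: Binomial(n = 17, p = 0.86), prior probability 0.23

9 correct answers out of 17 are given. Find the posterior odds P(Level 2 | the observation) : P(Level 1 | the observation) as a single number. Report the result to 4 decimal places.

Since P(k|x) ∝ π_k f_k(x), the posterior odds are π_i f_i(x) / (π_j f_j(x)).
Binomial probabilities:
  f_1 = 0.000254658
  f_2 = 0.01495
  f_3 = 0.069494
  f_4 = 0.000923199
0.002392 / 0.000137515 ≈ 17.3944

17.3944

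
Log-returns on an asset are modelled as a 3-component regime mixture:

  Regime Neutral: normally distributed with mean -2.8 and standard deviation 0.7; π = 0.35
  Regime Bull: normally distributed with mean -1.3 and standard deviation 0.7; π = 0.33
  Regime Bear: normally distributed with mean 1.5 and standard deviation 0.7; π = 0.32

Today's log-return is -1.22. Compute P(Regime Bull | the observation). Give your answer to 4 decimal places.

P(component k | x) = w_k·f_k(x) / marginal(x), where marginal(x) = Σ_j w_j·f_j(x).
Component likelihoods at x = -1.22:
  L_Neutral = 0.0446183
  L_Bull = 0.566208
  L_Bear = 0.000300023
Prior × likelihood for each component:
  w_Neutral·L_Neutral = 0.35 × 0.0446183 = 0.0156164
  w_Bull·L_Bull = 0.33 × 0.566208 = 0.186849
  w_Bear·L_Bear = 0.32 × 0.000300023 = 9.60074e-05
Denominator: 0.0156164 + 0.186849 + 9.60074e-05 = 0.202561
P(Regime Bull | data) = 0.186849 / 0.202561 ≈ 0.9224

0.9224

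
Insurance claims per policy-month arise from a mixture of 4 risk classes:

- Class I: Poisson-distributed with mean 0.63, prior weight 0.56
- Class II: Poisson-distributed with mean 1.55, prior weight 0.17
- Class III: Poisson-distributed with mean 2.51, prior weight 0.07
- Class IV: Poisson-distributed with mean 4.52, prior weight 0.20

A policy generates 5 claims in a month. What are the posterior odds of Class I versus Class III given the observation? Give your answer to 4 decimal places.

0.0522

Posterior odds = (P(Z=i) f_i(x)) / (P(Z=j) f_j(x)); the normalising sum cancels.
Poisson probabilities:
  f_I = 0.00044047
  f_II = 0.0158242
  f_III = 0.0674696
  f_IV = 0.171198
0.000246663 / 0.00472287 ≈ 0.0522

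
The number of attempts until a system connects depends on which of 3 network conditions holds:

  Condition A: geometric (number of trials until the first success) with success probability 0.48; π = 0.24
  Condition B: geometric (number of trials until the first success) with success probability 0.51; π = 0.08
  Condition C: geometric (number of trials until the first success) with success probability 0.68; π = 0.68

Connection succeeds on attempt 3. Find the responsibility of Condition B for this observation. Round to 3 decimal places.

0.111

Apply Bayes' rule: the posterior for each component is proportional to its prior times its likelihood at x.
Component likelihoods at x = 3:
  p_A = 0.129792
  p_B = 0.122451
  p_C = 0.069632
Weight by the priors:
  π_A·p_A = 0.24 × 0.129792 = 0.0311501
  π_B·p_B = 0.08 × 0.122451 = 0.00979608
  π_C·p_C = 0.68 × 0.069632 = 0.0473498
Marginal: 0.0311501 + 0.00979608 + 0.0473498 = 0.0882959
P(Condition B | the observation) ≈ 0.111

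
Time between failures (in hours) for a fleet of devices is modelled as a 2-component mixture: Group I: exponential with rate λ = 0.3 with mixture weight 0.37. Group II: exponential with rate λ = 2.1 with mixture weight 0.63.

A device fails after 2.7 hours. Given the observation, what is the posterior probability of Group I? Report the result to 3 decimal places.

0.915

Apply Bayes' rule: the posterior for each component is proportional to its prior times its likelihood at x.
Exponential densities:
  L_I = 0.3·e^(−0.3·2.7) = 0.3·e^(−0.8100) = 0.133457
  L_II = 2.1·e^(−2.1·2.7) = 2.1·e^(−5.6700) = 0.00724052
Weight by the priors:
  w_I·L_I = 0.37 × 0.133457 = 0.0493792
  w_II·L_II = 0.63 × 0.00724052 = 0.00456153
Marginal: 0.0493792 + 0.00456153 = 0.0539408
P(Group I | the observation) ≈ 0.915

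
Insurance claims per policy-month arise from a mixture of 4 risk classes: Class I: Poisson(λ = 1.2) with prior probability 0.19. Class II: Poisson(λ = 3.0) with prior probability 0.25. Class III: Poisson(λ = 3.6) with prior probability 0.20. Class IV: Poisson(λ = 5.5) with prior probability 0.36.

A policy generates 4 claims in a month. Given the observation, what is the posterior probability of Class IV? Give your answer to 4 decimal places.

By Bayes' theorem, P(k | x) = π_k f_k(x) / Σ_j π_j f_j(x).
Component likelihoods at x = 4 claims:
  p_I = e^(−1.2)·1.2^4/4! = 0.0260232
  p_II = e^(−3.0)·3.0^4/4! = 0.168031
  p_III = e^(−3.6)·3.6^4/4! = 0.191222
  p_IV = e^(−5.5)·5.5^4/4! = 0.155819
Weight by the priors:
  π_I·p_I = 0.19 × 0.0260232 = 0.0049444
  π_II·p_II = 0.25 × 0.168031 = 0.0420078
  π_III·p_III = 0.20 × 0.191222 = 0.0382445
  π_IV·p_IV = 0.36 × 0.155819 = 0.0560948
Denominator: 0.0049444 + 0.0420078 + 0.0382445 + 0.0560948 = 0.141291
Responsibility of Class IV: 0.0560948 / 0.141291 ≈ 0.3970

0.3970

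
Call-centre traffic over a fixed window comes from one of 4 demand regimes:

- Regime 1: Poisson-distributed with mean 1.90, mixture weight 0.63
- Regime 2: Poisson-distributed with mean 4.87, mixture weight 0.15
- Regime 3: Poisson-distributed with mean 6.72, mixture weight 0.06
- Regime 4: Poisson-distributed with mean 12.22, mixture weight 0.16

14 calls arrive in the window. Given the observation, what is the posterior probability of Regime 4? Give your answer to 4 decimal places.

0.9757

Apply Bayes' rule: the posterior for each component is proportional to its prior times its likelihood at x.
Evaluate each component's likelihood at the observed value:
  p_1 = 1.37083e-08
  p_2 = 0.000371521
  p_3 = 0.00530033
  p_4 = 0.0936505
Prior × likelihood for each component:
  π_1·p_1 = 0.63 × 1.37083e-08 = 8.63621e-09
  π_2·p_2 = 0.15 × 0.000371521 = 5.57281e-05
  π_3·p_3 = 0.06 × 0.00530033 = 0.00031802
  π_4·p_4 = 0.16 × 0.0936505 = 0.0149841
Denominator: 8.63621e-09 + 5.57281e-05 + 0.00031802 + 0.0149841 = 0.0153578
Responsibility of Regime 4: 0.0149841 / 0.0153578 ≈ 0.9757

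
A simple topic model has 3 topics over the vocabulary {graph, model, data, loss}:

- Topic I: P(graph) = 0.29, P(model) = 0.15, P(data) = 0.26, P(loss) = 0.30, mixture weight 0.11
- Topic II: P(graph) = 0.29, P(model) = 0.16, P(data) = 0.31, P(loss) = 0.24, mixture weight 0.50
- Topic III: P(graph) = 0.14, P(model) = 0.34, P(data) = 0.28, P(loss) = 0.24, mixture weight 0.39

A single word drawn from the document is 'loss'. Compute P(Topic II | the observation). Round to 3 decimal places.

0.487

P(component k | x) = π_k·f_k(x) / marginal(x), where marginal(x) = Σ_j π_j·f_j(x).
Categorical probabilities:
  f_I = P(loss | comp) = 0.30
  f_II = P(loss | comp) = 0.24
  f_III = P(loss | comp) = 0.24
Weight by the priors:
  π_I·f_I = 0.11 × 0.3 = 0.033
  π_II·f_II = 0.50 × 0.24 = 0.12
  π_III·f_III = 0.39 × 0.24 = 0.0936
Denominator: 0.033 + 0.12 + 0.0936 = 0.2466
So the posterior for Topic II is 0.12 / 0.2466 ≈ 0.487.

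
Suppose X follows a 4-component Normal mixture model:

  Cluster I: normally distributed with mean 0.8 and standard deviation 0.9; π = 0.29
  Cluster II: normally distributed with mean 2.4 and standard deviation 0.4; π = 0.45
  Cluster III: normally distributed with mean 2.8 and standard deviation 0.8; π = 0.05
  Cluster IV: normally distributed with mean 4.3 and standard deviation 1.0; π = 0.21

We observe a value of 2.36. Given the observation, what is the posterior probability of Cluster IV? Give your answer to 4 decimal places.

P(component k | x) = w_k·f_k(x) / marginal(x), where marginal(x) = Σ_j w_j·f_j(x).
Evaluate each component's likelihood at the observed value:
  f_I = (1/(0.9·√(2π)))·exp(−(2.36−0.8)²/(2·0.9²)) = 0.443269·exp(-1.50222) = 0.0986872
  f_II = (1/(0.4·√(2π)))·exp(−(2.36−2.4)²/(2·0.4²)) = 0.997356·exp(-0.00500) = 0.992381
  f_III = (1/(0.8·√(2π)))·exp(−(2.36−2.8)²/(2·0.8²)) = 0.498678·exp(-0.15125) = 0.42868
  f_IV = (1/(1.0·√(2π)))·exp(−(2.36−4.3)²/(2·1.0²)) = 0.398942·exp(-1.88180) = 0.0607652
Unnormalised posteriors:
  w_I·f_I = 0.29 × 0.0986872 = 0.0286193
  w_II·f_II = 0.45 × 0.992381 = 0.446572
  w_III·f_III = 0.05 × 0.42868 = 0.021434
  w_IV·f_IV = 0.21 × 0.0607652 = 0.0127607
Marginal: 0.0286193 + 0.446572 + 0.021434 + 0.0127607 = 0.509386
Responsibility of Cluster IV: 0.0127607 / 0.509386 ≈ 0.0251

0.0251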